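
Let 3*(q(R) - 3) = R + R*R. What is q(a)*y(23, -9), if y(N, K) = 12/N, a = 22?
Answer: 2060/23 ≈ 89.565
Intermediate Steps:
q(R) = 3 + R/3 + R²/3 (q(R) = 3 + (R + R*R)/3 = 3 + (R + R²)/3 = 3 + (R/3 + R²/3) = 3 + R/3 + R²/3)
q(a)*y(23, -9) = (3 + (⅓)*22 + (⅓)*22²)*(12/23) = (3 + 22/3 + (⅓)*484)*(12*(1/23)) = (3 + 22/3 + 484/3)*(12/23) = (515/3)*(12/23) = 2060/23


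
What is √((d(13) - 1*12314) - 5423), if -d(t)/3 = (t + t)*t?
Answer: I*√18751 ≈ 136.93*I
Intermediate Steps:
d(t) = -6*t² (d(t) = -3*(t + t)*t = -3*2*t*t = -6*t²)
√((d(13) - 1*12314) - 5423) = √((-6*13² - 1*12314) - 5423) = √((-6*169 - 12314) - 5423) = √((-1014 - 12314) - 5423) = √(-13328 - 5423) = √(-18751) = I*√18751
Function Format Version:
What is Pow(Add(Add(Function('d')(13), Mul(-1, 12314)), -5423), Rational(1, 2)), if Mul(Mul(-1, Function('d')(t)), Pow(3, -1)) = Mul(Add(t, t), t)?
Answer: Mul(I, Pow(18751, Rational(1, 2))) ≈ Mul(136.93, I)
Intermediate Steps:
Function('d')(t) = Mul(-6, Pow(t, 2)) (Function('d')(t) = Mul(-3, Mul(Add(t, t), t)) = Mul(-3, Mul(Mul(2, t), t)) = Mul(-3, Mul(2, Pow(t, 2))) = Mul(-6, Pow(t, 2)))
Pow(Add(Add(Function('d')(13), Mul(-1, 12314)), -5423), Rational(1, 2)) = Pow(Add(Add(Mul(-6, Pow(13, 2)), Mul(-1, 12314)), -5423), Rational(1, 2)) = Pow(Add(Add(Mul(-6, 169), -12314), -5423), Rational(1, 2)) = Pow(Add(Add(-1014, -12314), -5423), Rational(1, 2)) = Pow(Add(-13328, -5423), Rational(1, 2)) = Pow(-18751, Rational(1, 2)) = Mul(I, Pow(18751, Rational(1, 2)))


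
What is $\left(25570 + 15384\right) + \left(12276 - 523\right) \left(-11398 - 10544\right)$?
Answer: $-257843372$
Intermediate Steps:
$\left(25570 + 15384\right) + \left(12276 - 523\right) \left(-11398 - 10544\right) = 40954 + 11753 \left(-21942\right) = 40954 - 257884326 = -257843372$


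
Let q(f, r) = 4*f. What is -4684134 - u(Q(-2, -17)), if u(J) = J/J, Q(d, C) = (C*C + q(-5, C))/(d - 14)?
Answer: -4684135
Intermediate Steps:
Q(d, C) = (-20 + C²)/(-14 + d) (Q(d, C) = (C*C + 4*(-5))/(d - 14) = (C² - 20)/(-14 + d) = (-20 + C²)/(-14 + d))
u(J) = 1
-4684134 - u(Q(-2, -17)) = -4684134 - 1*1 = -4684134 - 1 = -4684135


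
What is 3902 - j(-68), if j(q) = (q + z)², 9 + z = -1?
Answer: -2182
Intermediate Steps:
z = -10 (z = -9 - 1 = -10)
j(q) = (-10 + q)² (j(q) = (q - 10)² = (-10 + q)²)
3902 - j(-68) = 3902 - (-10 - 68)² = 3902 - 1*(-78)² = 3902 - 1*6084 = 3902 - 6084 = -2182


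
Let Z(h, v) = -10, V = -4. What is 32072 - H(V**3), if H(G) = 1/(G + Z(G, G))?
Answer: 2373329/74 ≈ 32072.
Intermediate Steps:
H(G) = 1/(-10 + G) (H(G) = 1/(G - 10) = 1/(-10 + G))
32072 - H(V**3) = 32072 - 1/(-10 + (-4)**3) = 32072 - 1/(-10 - 64) = 32072 - 1/(-74) = 32072 - 1*(-1/74) = 32072 + 1/74 = 2373329/74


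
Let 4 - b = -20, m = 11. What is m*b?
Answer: 264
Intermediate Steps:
b = 24 (b = 4 - 1*(-20) = 4 + 20 = 24)
m*b = 11*24 = 264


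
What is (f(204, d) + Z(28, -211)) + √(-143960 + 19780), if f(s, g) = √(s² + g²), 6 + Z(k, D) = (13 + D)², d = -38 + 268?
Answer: 39198 + 2*√23629 + 2*I*√31045 ≈ 39505.0 + 352.39*I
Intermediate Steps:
d = 230
Z(k, D) = -6 + (13 + D)²
f(s, g) = √(g² + s²)
(f(204, d) + Z(28, -211)) + √(-143960 + 19780) = (√(230² + 204²) + (-6 + (13 - 211)²)) + √(-143960 + 19780) = (√(52900 + 41616) + (-6 + (-198)²)) + √(-124180) = (√94516 + (-6 + 39204)) + 2*I*√31045 = (2*√23629 + 39198) + 2*I*√31045 = (39198 + 2*√23629) + 2*I*√31045 = 39198 + 2*√23629 + 2*I*√31045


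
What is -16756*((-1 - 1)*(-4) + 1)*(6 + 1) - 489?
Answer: -1056117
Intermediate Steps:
-16756*((-1 - 1)*(-4) + 1)*(6 + 1) - 489 = -16756*(-2*(-4) + 1)*7 - 489 = -16756*(8 + 1)*7 - 489 = -16756*9*7 - 489 = -16756*63 - 489 = -142*7434 - 489 = -1055628 - 489 = -1056117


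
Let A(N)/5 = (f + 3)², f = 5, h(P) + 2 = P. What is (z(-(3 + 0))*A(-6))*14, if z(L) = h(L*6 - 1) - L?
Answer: -80640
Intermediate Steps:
h(P) = -2 + P
z(L) = -3 + 5*L (z(L) = (-2 + (L*6 - 1)) - L = (-2 + (6*L - 1)) - L = (-2 + (-1 + 6*L)) - L = (-3 + 6*L) - L = -3 + 5*L)
A(N) = 320 (A(N) = 5*(5 + 3)² = 5*8² = 5*64 = 320)
(z(-(3 + 0))*A(-6))*14 = ((-3 + 5*(-(3 + 0)))*320)*14 = ((-3 + 5*(-1*3))*320)*14 = ((-3 + 5*(-3))*320)*14 = ((-3 - 15)*320)*14 = -18*320*14 = -5760*14 = -80640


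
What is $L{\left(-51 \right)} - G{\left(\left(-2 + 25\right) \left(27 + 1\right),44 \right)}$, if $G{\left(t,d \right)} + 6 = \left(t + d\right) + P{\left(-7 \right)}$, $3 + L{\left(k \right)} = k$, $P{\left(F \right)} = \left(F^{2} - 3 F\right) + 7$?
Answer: $-813$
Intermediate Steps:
$P{\left(F \right)} = 7 + F^{2} - 3 F$
$L{\left(k \right)} = -3 + k$
$G{\left(t,d \right)} = 71 + d + t$ ($G{\left(t,d \right)} = -6 + \left(\left(t + d\right) + \left(7 + \left(-7\right)^{2} - -21\right)\right) = -6 + \left(\left(d + t\right) + \left(7 + 49 + 21\right)\right) = -6 + \left(\left(d + t\right) + 77\right) = -6 + \left(77 + d + t\right) = 71 + d + t$)
$L{\left(-51 \right)} - G{\left(\left(-2 + 25\right) \left(27 + 1\right),44 \right)} = \left(-3 - 51\right) - \left(71 + 44 + \left(-2 + 25\right) \left(27 + 1\right)\right) = -54 - \left(71 + 44 + 23 \cdot 28\right) = -54 - \left(71 + 44 + 644\right) = -54 - 759 = -813$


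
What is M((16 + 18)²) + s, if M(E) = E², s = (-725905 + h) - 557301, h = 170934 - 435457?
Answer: -211393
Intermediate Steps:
h = -264523
s = -1547729 (s = (-725905 - 264523) - 557301 = -990428 - 557301 = -1547729)
M((16 + 18)²) + s = ((16 + 18)²)² - 1547729 = (34²)² - 1547729 = 1156² - 1547729 = 1336336 - 1547729 = -211393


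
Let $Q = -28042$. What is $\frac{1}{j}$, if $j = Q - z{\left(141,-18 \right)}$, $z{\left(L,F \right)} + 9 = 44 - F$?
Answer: $- \frac{1}{28095} \approx -3.5594 \cdot 10^{-5}$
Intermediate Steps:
$z{\left(L,F \right)} = 35 - F$ ($z{\left(L,F \right)} = -9 - \left(-44 + F\right) = 35 - F$)
$j = -28095$ ($j = -28042 - \left(35 - -18\right) = -28042 - \left(35 + 18\right) = -28042 - 53 = -28095$)
$\frac{1}{j} = \frac{1}{-28095} = - \frac{1}{28095}$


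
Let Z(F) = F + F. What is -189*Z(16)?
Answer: -6048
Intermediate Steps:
Z(F) = 2*F
-189*Z(16) = -189*2*16 = -189*32 = -1*6048 = -6048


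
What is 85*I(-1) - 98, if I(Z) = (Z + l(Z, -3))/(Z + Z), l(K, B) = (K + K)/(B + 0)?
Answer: -503/6 ≈ -83.833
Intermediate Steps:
l(K, B) = 2*K/B (l(K, B) = (2*K)/B = 2*K/B)
I(Z) = 1/6 (I(Z) = (Z + 2*Z/(-3))/(Z + Z) = (Z + 2*Z*(-1/3))/((2*Z)) = (Z - 2*Z/3)*(1/(2*Z)) = (Z/3)*(1/(2*Z)) = 1/6)
85*I(-1) - 98 = 85*(1/6) - 98 = 85/6 - 98 = -503/6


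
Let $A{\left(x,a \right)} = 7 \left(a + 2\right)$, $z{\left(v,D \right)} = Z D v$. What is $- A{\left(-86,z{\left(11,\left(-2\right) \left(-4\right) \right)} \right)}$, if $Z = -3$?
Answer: $1834$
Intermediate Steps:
$z{\left(v,D \right)} = - 3 D v$
$A{\left(x,a \right)} = 14 + 7 a$ ($A{\left(x,a \right)} = 7 \left(2 + a\right) = 14 + 7 a$)
$- A{\left(-86,z{\left(11,\left(-2\right) \left(-4\right) \right)} \right)} = - (14 + 7 \left(\left(-3\right) \left(\left(-2\right) \left(-4\right)\right) 11\right)) = - (14 + 7 \left(\left(-3\right) 8 \cdot 11\right)) = - (14 + 7 \left(-264\right)) = - (14 - 1848) = \left(-1\right) \left(-1834\right) = 1834$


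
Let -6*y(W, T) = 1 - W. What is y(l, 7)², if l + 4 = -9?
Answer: 49/9 ≈ 5.4444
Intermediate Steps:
l = -13 (l = -4 - 9 = -13)
y(W, T) = -⅙ + W/6 (y(W, T) = -(1 - W)/6 = -⅙ + W/6)
y(l, 7)² = (-⅙ + (⅙)*(-13))² = (-⅙ - 13/6)² = (-7/3)² = 49/9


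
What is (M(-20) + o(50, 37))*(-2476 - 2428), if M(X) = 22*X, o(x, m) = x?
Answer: 1912560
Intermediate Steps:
(M(-20) + o(50, 37))*(-2476 - 2428) = (22*(-20) + 50)*(-2476 - 2428) = (-440 + 50)*(-4904) = -390*(-4904) = 1912560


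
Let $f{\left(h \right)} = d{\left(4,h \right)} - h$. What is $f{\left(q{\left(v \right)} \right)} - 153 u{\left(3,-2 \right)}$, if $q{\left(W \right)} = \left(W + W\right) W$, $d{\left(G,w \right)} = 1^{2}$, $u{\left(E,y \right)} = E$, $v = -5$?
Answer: $-508$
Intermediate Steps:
$d{\left(G,w \right)} = 1$
$q{\left(W \right)} = 2 W^{2}$ ($q{\left(W \right)} = 2 W W = 2 W^{2}$)
$f{\left(h \right)} = 1 - h$
$f{\left(q{\left(v \right)} \right)} - 153 u{\left(3,-2 \right)} = \left(1 - 2 \left(-5\right)^{2}\right) - 459 = \left(1 - 2 \cdot 25\right) - 459 = \left(1 - 50\right) - 459 = -49 - 459 = -508$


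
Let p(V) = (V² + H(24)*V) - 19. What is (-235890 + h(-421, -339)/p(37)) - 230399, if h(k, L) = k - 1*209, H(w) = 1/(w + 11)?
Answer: -22049429993/47287 ≈ -4.6629e+5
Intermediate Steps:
H(w) = 1/(11 + w)
p(V) = -19 + V² + V/35 (p(V) = (V² + V/(11 + 24)) - 19 = (V² + V/35) - 19 = -19 + V² + V/35)
h(k, L) = -209 + k (h(k, L) = k - 209 = -209 + k)
(-235890 + h(-421, -339)/p(37)) - 230399 = (-235890 + (-209 - 421)/(-19 + 37² + (1/35)*37)) - 230399 = (-235890 - 630/(-19 + 1369 + 37/35)) - 230399 = (-235890 - 630/47287/35) - 230399 = (-235890 - 630*35/47287) - 230399 = (-235890 - 22050/47287) - 230399 = -11154552480/47287 - 230399 = -22049429993/47287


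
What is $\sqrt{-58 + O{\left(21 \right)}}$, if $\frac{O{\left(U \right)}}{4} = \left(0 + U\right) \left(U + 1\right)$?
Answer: $\sqrt{1790} \approx 42.308$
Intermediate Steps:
$O{\left(U \right)} = 4 U \left(1 + U\right)$ ($O{\left(U \right)} = 4 \left(0 + U\right) \left(U + 1\right) = 4 U \left(1 + U\right)$)
$\sqrt{-58 + O{\left(21 \right)}} = \sqrt{-58 + 4 \cdot 21 \left(1 + 21\right)} = \sqrt{-58 + 4 \cdot 21 \cdot 22} = \sqrt{-58 + 1848} = \sqrt{1790}$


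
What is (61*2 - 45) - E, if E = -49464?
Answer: 49541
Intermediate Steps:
(61*2 - 45) - E = (61*2 - 45) - 1*(-49464) = (122 - 45) + 49464 = 77 + 49464 = 49541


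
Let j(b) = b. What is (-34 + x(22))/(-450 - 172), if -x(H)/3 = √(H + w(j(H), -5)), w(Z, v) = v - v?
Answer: 17/311 + 3*√22/622 ≈ 0.077285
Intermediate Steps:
w(Z, v) = 0
x(H) = -3*√H (x(H) = -3*√(H + 0) = -3*√H)
(-34 + x(22))/(-450 - 172) = (-34 - 3*√22)/(-450 - 172) = (-34 - 3*√22)/(-622) = -(-34 - 3*√22)/622 = 17/311 + 3*√22/622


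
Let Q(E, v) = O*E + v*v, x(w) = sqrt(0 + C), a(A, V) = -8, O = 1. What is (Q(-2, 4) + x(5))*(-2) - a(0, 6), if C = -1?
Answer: -20 - 2*I ≈ -20.0 - 2.0*I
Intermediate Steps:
x(w) = I (x(w) = sqrt(0 - 1) = sqrt(-1) = I)
Q(E, v) = E + v**2 (Q(E, v) = 1*E + v*v = E + v**2)
(Q(-2, 4) + x(5))*(-2) - a(0, 6) = ((-2 + 4**2) + I)*(-2) - 1*(-8) = ((-2 + 16) + I)*(-2) + 8 = (14 + I)*(-2) + 8 = (-28 - 2*I) + 8 = -20 - 2*I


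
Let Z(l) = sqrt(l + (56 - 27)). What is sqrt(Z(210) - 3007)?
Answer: sqrt(-3007 + sqrt(239)) ≈ 54.695*I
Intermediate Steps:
Z(l) = sqrt(29 + l) (Z(l) = sqrt(l + 29) = sqrt(29 + l))
sqrt(Z(210) - 3007) = sqrt(sqrt(29 + 210) - 3007) = sqrt(sqrt(239) - 3007) = sqrt(-3007 + sqrt(239))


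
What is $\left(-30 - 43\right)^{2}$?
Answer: $5329$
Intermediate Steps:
$\left(-30 - 43\right)^{2} = \left(-73\right)^{2} = 5329$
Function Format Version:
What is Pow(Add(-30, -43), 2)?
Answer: 5329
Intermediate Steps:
Pow(Add(-30, -43), 2) = Pow(-73, 2) = 5329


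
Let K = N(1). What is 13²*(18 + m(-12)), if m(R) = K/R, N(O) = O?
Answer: 36335/12 ≈ 3027.9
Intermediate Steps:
K = 1
m(R) = 1/R
13²*(18 + m(-12)) = 13²*(18 + 1/(-12)) = 169*(18 - 1/12) = 169*(215/12) = 36335/12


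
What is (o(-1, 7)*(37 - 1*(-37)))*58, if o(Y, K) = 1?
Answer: 4292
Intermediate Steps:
(o(-1, 7)*(37 - 1*(-37)))*58 = (1*(37 - 1*(-37)))*58 = (1*(37 + 37))*58 = (1*74)*58 = 74*58 = 4292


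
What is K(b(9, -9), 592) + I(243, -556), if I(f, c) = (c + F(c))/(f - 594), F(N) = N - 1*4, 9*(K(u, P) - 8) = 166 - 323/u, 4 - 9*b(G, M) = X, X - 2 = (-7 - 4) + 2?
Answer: 335/1287 ≈ 0.26030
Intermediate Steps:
X = -7 (X = 2 + ((-7 - 4) + 2) = 2 + (-11 + 2) = 2 - 9 = -7)
b(G, M) = 11/9 (b(G, M) = 4/9 - ⅑*(-7) = 4/9 + 7/9 = 11/9)
K(u, P) = 238/9 - 323/(9*u) (K(u, P) = 8 + (166 - 323/u)/9 = 8 + (166/9 - 323/(9*u)) = 238/9 - 323/(9*u))
F(N) = -4 + N (F(N) = N - 4 = -4 + N)
I(f, c) = (-4 + 2*c)/(-594 + f) (I(f, c) = (c + (-4 + c))/(f - 594) = (-4 + 2*c)/(-594 + f))
K(b(9, -9), 592) + I(243, -556) = 17*(-19 + 14*(11/9))/(9*(11/9)) + 2*(-2 - 556)/(-594 + 243) = (17/9)*(9/11)*(-19 + 154/9) + 2*(-558)/(-351) = (17/9)*(9/11)*(-17/9) + 2*(-1/351)*(-558) = -289/99 + 124/39 = 335/1287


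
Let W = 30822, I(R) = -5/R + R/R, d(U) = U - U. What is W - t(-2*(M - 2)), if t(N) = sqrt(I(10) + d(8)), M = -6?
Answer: 30822 - sqrt(2)/2 ≈ 30821.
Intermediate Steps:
d(U) = 0
I(R) = 1 - 5/R (I(R) = -5/R + 1 = 1 - 5/R)
t(N) = sqrt(2)/2 (t(N) = sqrt((-5 + 10)/10 + 0) = sqrt((1/10)*5 + 0) = sqrt(1/2 + 0) = sqrt(1/2) = sqrt(2)/2)
W - t(-2*(M - 2)) = 30822 - sqrt(2)/2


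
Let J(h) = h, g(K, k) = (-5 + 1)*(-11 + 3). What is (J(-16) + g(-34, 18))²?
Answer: 256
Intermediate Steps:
g(K, k) = 32 (g(K, k) = -4*(-8) = 32)
(J(-16) + g(-34, 18))² = (-16 + 32)² = 16² = 256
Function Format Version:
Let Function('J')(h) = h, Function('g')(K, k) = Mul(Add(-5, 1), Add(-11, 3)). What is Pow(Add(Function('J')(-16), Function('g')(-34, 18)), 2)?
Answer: 256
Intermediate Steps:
Function('g')(K, k) = 32 (Function('g')(K, k) = Mul(-4, -8) = 32)
Pow(Add(Function('J')(-16), Function('g')(-34, 18)), 2) = Pow(Add(-16, 32), 2) = Pow(16, 2) = 256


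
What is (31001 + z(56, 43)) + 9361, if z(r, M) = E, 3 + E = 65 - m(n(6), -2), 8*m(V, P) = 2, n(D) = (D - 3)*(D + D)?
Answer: 161695/4 ≈ 40424.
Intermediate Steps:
n(D) = 2*D*(-3 + D) (n(D) = (-3 + D)*(2*D) = 2*D*(-3 + D))
m(V, P) = 1/4 (m(V, P) = (1/8)*2 = 1/4)
E = 247/4 (E = -3 + (65 - 1*1/4) = -3 + (65 - 1/4) = -3 + 259/4 = 247/4 ≈ 61.750)
z(r, M) = 247/4
(31001 + z(56, 43)) + 9361 = (31001 + 247/4) + 9361 = 124251/4 + 9361 = 161695/4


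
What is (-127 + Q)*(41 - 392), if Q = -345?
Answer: 165672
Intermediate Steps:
(-127 + Q)*(41 - 392) = (-127 - 345)*(41 - 392) = -472*(-351) = 165672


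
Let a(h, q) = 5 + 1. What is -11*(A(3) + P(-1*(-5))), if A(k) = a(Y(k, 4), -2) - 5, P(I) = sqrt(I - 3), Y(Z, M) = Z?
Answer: -11 - 11*sqrt(2) ≈ -26.556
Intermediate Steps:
a(h, q) = 6
P(I) = sqrt(-3 + I)
A(k) = 1 (A(k) = 6 - 5 = 1)
-11*(A(3) + P(-1*(-5))) = -11*(1 + sqrt(-3 - 1*(-5))) = -11*(1 + sqrt(-3 + 5)) = -11*(1 + sqrt(2)) = -11 - 11*sqrt(2)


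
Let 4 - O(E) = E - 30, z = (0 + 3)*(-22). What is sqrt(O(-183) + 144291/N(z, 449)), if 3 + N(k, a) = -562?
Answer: I*sqrt(12252590)/565 ≈ 6.1953*I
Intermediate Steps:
z = -66 (z = 3*(-22) = -66)
N(k, a) = -565 (N(k, a) = -3 - 562 = -565)
O(E) = 34 - E (O(E) = 4 - (E - 30) = 4 - (-30 + E) = 4 + (30 - E) = 34 - E)
sqrt(O(-183) + 144291/N(z, 449)) = sqrt((34 - 1*(-183)) + 144291/(-565)) = sqrt((34 + 183) + 144291*(-1/565)) = sqrt(217 - 144291/565) = sqrt(-21686/565) = I*sqrt(12252590)/565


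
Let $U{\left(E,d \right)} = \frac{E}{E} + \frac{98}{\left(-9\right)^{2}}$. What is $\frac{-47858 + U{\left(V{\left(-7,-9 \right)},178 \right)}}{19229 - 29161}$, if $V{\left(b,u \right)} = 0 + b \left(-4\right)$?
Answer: $\frac{3876319}{804492} \approx 4.8183$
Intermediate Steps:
$V{\left(b,u \right)} = - 4 b$ ($V{\left(b,u \right)} = 0 - 4 b = - 4 b$)
$U{\left(E,d \right)} = \frac{179}{81}$ ($U{\left(E,d \right)} = 1 + \frac{98}{81} = \frac{179}{81}$)
$\frac{-47858 + U{\left(V{\left(-7,-9 \right)},178 \right)}}{19229 - 29161} = \frac{-47858 + \frac{179}{81}}{19229 - 29161} = - \frac{3876319}{81 \left(-9932\right)} = \left(- \frac{3876319}{81}\right) \left(- \frac{1}{9932}\right) = \frac{3876319}{804492}$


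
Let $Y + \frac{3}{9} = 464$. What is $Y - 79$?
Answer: $\frac{1154}{3} \approx 384.67$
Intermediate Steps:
$Y = \frac{1391}{3}$ ($Y = - \frac{1}{3} + 464 = \frac{1391}{3} \approx 463.67$)
$Y - 79 = \frac{1391}{3} - 79 = \frac{1154}{3}$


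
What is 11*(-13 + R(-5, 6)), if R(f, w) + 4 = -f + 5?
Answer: -77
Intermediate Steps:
R(f, w) = 1 - f (R(f, w) = -4 + (-f + 5) = -4 + (5 - f) = 1 - f)
11*(-13 + R(-5, 6)) = 11*(-13 + (1 - 1*(-5))) = 11*(-13 + (1 + 5)) = 11*(-13 + 6) = 11*(-7) = -77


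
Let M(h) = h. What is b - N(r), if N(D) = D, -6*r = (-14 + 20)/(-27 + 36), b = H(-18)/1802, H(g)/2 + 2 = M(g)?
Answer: 721/8109 ≈ 0.088914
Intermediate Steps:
H(g) = -4 + 2*g
b = -20/901 (b = (-4 + 2*(-18))/1802 = (-4 - 36)*(1/1802) = -40*1/1802 = -20/901 ≈ -0.022198)
r = -⅑ (r = -(-14 + 20)/(6*(-27 + 36)) = -1/9 = -⅙*⅔ = -⅑ ≈ -0.11111)
b - N(r) = -20/901 - 1*(-⅑) = -20/901 + ⅑ = 721/8109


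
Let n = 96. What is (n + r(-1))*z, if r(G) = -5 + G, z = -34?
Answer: -3060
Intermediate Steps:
(n + r(-1))*z = (96 + (-5 - 1))*(-34) = (96 - 6)*(-34) = 90*(-34) = -3060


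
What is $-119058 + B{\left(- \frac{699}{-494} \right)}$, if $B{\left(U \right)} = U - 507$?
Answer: $- \frac{59064411}{494} \approx -1.1956 \cdot 10^{5}$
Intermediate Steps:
$B{\left(U \right)} = -507 + U$
$-119058 + B{\left(- \frac{699}{-494} \right)} = -119058 - \left(507 + \frac{699}{-494}\right) = -119058 - \frac{249759}{494} = - \frac{59064411}{494}$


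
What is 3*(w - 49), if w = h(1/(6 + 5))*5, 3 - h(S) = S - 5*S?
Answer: -1062/11 ≈ -96.545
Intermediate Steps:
h(S) = 3 + 4*S (h(S) = 3 - (S - 5*S) = 3 - (-4)*S = 3 + 4*S)
w = 185/11 (w = (3 + 4/(6 + 5))*5 = (3 + 4/11)*5 = (37/11)*5 = 185/11 ≈ 16.818)
3*(w - 49) = 3*(185/11 - 49) = 3*(-354/11) = -1062/11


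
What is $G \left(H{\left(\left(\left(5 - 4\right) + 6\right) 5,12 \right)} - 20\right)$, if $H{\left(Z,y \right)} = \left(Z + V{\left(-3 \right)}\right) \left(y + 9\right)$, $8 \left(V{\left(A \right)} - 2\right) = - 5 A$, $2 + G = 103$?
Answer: $\frac{643471}{8} \approx 80434.0$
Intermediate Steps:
$G = 101$ ($G = -2 + 103 = 101$)
$V{\left(A \right)} = 2 - \frac{5 A}{8}$ ($V{\left(A \right)} = 2 + \frac{\left(-5\right) A}{8} = 2 - \frac{5 A}{8}$)
$H{\left(Z,y \right)} = \left(9 + y\right) \left(\frac{31}{8} + Z\right)$ ($H{\left(Z,y \right)} = \left(Z + \left(2 - - \frac{15}{8}\right)\right) \left(y + 9\right) = \left(Z + \left(2 + \frac{15}{8}\right)\right) \left(9 + y\right) = \left(Z + \frac{31}{8}\right) \left(9 + y\right) = \left(\frac{31}{8} + Z\right) \left(9 + y\right) = \left(9 + y\right) \left(\frac{31}{8} + Z\right)$)
$G \left(H{\left(\left(\left(5 - 4\right) + 6\right) 5,12 \right)} - 20\right) = 101 \left(\left(\frac{279}{8} + 9 \left(\left(5 - 4\right) + 6\right) 5 + \frac{31}{8} \cdot 12 + \left(\left(5 - 4\right) + 6\right) 5 \cdot 12\right) - 20\right) = 101 \left(\left(\frac{279}{8} + 9 \left(\left(5 - 4\right) + 6\right) 5 + \frac{93}{2} + \left(\left(5 - 4\right) + 6\right) 5 \cdot 12\right) + \left(-62 + 42\right)\right) = 101 \left(\left(\frac{279}{8} + 9 \left(1 + 6\right) 5 + \frac{93}{2} + \left(1 + 6\right) 5 \cdot 12\right) - 20\right) = 101 \left(\left(\frac{279}{8} + 9 \cdot 7 \cdot 5 + \frac{93}{2} + 7 \cdot 5 \cdot 12\right) - 20\right) = 101 \left(\left(\frac{279}{8} + 9 \cdot 35 + \frac{93}{2} + 35 \cdot 12\right) - 20\right) = 101 \left(\left(\frac{279}{8} + 315 + \frac{93}{2} + 420\right) - 20\right) = 101 \left(\frac{6531}{8} - 20\right) = 101 \cdot \frac{6371}{8} = \frac{643471}{8}$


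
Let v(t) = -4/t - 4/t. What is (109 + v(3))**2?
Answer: 101761/9 ≈ 11307.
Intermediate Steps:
v(t) = -8/t
(109 + v(3))**2 = (109 - 8/3)**2 = (319/3)**2 = 101761/9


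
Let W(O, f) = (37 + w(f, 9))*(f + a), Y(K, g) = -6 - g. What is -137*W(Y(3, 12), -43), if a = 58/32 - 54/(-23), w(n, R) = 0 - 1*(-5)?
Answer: 41120961/184 ≈ 2.2348e+5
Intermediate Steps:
w(n, R) = 5 (w(n, R) = 0 + 5 = 5)
a = 1531/368 (a = 58*(1/32) - 54*(-1/23) = 29/16 + 54/23 = 1531/368 ≈ 4.1603)
W(O, f) = 32151/184 + 42*f (W(O, f) = (37 + 5)*(f + 1531/368) = 42*(1531/368 + f) = 32151/184 + 42*f)
-137*W(Y(3, 12), -43) = -137*(32151/184 + 42*(-43)) = -137*(32151/184 - 1806) = -137*(-300153/184) = 41120961/184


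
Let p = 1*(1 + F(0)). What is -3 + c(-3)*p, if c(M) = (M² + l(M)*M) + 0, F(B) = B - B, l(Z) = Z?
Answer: 15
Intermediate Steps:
F(B) = 0
p = 1 (p = 1*(1 + 0) = 1*1 = 1)
c(M) = 2*M² (c(M) = (M² + M*M) + 0 = (M² + M²) + 0 = 2*M² + 0 = 2*M²)
-3 + c(-3)*p = -3 + (2*(-3)²)*1 = -3 + (2*9)*1 = -3 + 18*1 = -3 + 18 = 15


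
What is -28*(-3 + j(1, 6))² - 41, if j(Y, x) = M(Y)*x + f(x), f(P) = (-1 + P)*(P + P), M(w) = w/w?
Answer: -111173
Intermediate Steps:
M(w) = 1
f(P) = 2*P*(-1 + P) (f(P) = (-1 + P)*(2*P) = 2*P*(-1 + P))
j(Y, x) = x + 2*x*(-1 + x) (j(Y, x) = 1*x + 2*x*(-1 + x) = x + 2*x*(-1 + x))
-28*(-3 + j(1, 6))² - 41 = -28*(-3 + 6*(-1 + 2*6))² - 41 = -28*(-3 + 6*(-1 + 12))² - 41 = -28*(-3 + 6*11)² - 41 = -28*(-3 + 66)² - 41 = -28*63² - 41 = -28*3969 - 41 = -111132 - 41 = -111173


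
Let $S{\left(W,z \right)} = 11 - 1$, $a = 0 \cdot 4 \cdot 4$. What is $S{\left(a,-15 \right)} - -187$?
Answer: $197$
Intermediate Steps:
$a = 0$ ($a = 0 \cdot 4 = 0$)
$S{\left(W,z \right)} = 10$ ($S{\left(W,z \right)} = 11 - 1 = 10$)
$S{\left(a,-15 \right)} - -187 = 10 - -187 = 10 + 187 = 197$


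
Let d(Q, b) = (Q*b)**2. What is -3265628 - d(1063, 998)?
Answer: -1125456909504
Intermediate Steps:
d(Q, b) = Q**2*b**2
-3265628 - d(1063, 998) = -3265628 - 1063**2*998**2 = -3265628 - 1129969*996004 = -3265628 - 1*1125453643876 = -3265628 - 1125453643876 = -1125456909504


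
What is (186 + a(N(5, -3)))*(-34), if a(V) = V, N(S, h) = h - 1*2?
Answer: -6154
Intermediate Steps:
N(S, h) = -2 + h (N(S, h) = h - 2 = -2 + h)
(186 + a(N(5, -3)))*(-34) = (186 + (-2 - 3))*(-34) = (186 - 5)*(-34) = 181*(-34) = -6154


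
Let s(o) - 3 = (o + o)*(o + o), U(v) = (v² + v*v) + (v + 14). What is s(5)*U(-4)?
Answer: 4326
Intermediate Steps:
U(v) = 14 + v + 2*v² (U(v) = (v² + v²) + (14 + v) = 2*v² + (14 + v) = 14 + v + 2*v²)
s(o) = 3 + 4*o² (s(o) = 3 + (o + o)*(o + o) = 3 + (2*o)*(2*o) = 3 + 4*o²)
s(5)*U(-4) = (3 + 4*5²)*(14 - 4 + 2*(-4)²) = (3 + 4*25)*(14 - 4 + 2*16) = (3 + 100)*(14 - 4 + 32) = 103*42 = 4326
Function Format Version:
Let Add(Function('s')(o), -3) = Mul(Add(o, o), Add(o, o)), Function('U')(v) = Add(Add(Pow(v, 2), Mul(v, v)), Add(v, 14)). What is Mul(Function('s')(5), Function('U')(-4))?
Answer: 4326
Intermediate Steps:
Function('U')(v) = Add(14, v, Mul(2, Pow(v, 2))) (Function('U')(v) = Add(Add(Pow(v, 2), Pow(v, 2)), Add(14, v)) = Add(Mul(2, Pow(v, 2)), Add(14, v)) = Add(14, v, Mul(2, Pow(v, 2))))
Function('s')(o) = Add(3, Mul(4, Pow(o, 2))) (Function('s')(o) = Add(3, Mul(Add(o, o), Add(o, o))) = Add(3, Mul(Mul(2, o), Mul(2, o))) = Add(3, Mul(4, Pow(o, 2))))
Mul(Function('s')(5), Function('U')(-4)) = Mul(Add(3, Mul(4, Pow(5, 2))), Add(14, -4, Mul(2, Pow(-4, 2)))) = Mul(Add(3, Mul(4, 25)), Add(14, -4, Mul(2, 16))) = Mul(Add(3, 100), Add(14, -4, 32)) = Mul(103, 42) = 4326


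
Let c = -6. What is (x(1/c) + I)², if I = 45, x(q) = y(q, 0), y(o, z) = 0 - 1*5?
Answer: 1600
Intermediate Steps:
y(o, z) = -5 (y(o, z) = 0 - 5 = -5)
x(q) = -5
(x(1/c) + I)² = (-5 + 45)² = 40² = 1600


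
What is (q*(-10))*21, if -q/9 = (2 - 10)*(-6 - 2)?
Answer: 120960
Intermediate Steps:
q = -576 (q = -9*(2 - 10)*(-6 - 2) = -(-72)*(-8) = -9*64 = -576)
(q*(-10))*21 = -576*(-10)*21 = 5760*21 = 120960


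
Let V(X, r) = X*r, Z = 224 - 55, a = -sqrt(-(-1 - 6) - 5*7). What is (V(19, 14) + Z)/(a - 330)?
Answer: -71775/54464 + 435*I*sqrt(7)/54464 ≈ -1.3178 + 0.021131*I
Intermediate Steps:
a = -2*I*sqrt(7) (a = -sqrt(-1*(-7) - 35) = -sqrt(7 - 35) = -sqrt(-28) = -2*I*sqrt(7) ≈ -5.2915*I)
Z = 169
(V(19, 14) + Z)/(a - 330) = (19*14 + 169)/(-2*I*sqrt(7) - 330) = (266 + 169)/(-330 - 2*I*sqrt(7)) = 435/(-330 - 2*I*sqrt(7))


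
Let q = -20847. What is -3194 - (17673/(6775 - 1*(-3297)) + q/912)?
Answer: -1214381567/382736 ≈ -3172.9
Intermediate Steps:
-3194 - (17673/(6775 - 1*(-3297)) + q/912) = -3194 - (17673/(6775 - 1*(-3297)) - 20847/912) = -3194 - (17673/(6775 + 3297) - 20847*1/912) = -3194 - (17673/10072 - 6949/304) = -3194 - 1*(-8077217/382736) = -3194 + 8077217/382736 = -1214381567/382736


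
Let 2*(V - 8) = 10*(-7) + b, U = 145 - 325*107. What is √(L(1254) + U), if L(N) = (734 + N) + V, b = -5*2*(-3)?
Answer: I*√32654 ≈ 180.7*I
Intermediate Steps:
U = -34630 (U = 145 - 34775 = -34630)
b = 30 (b = -10*(-3) = 30)
V = -12 (V = 8 + (10*(-7) + 30)/2 = 8 + (-70 + 30)/2 = 8 + (½)*(-40) = 8 - 20 = -12)
L(N) = 722 + N (L(N) = (734 + N) - 12 = 722 + N)
√(L(1254) + U) = √((722 + 1254) - 34630) = √(1976 - 34630) = √(-32654) = I*√32654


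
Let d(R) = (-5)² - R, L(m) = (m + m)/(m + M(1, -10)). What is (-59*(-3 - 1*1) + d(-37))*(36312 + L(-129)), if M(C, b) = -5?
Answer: 725043834/67 ≈ 1.0822e+7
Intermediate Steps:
L(m) = 2*m/(-5 + m) (L(m) = (m + m)/(m - 5) = (2*m)/(-5 + m) = 2*m/(-5 + m))
d(R) = 25 - R
(-59*(-3 - 1*1) + d(-37))*(36312 + L(-129)) = (-59*(-3 - 1*1) + (25 - 1*(-37)))*(36312 + 2*(-129)/(-5 - 129)) = (-59*(-3 - 1) + (25 + 37))*(36312 + 2*(-129)/(-134)) = (-59*(-4) + 62)*(36312 + 2*(-129)*(-1/134)) = (236 + 62)*(36312 + 129/67) = 298*(2433033/67) = 725043834/67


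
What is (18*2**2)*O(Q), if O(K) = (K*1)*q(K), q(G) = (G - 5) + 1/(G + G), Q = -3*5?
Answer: 21636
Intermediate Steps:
Q = -15
q(G) = -5 + G + 1/(2*G) (q(G) = (-5 + G) + 1/(2*G) = -5 + G + 1/(2*G))
O(K) = K*(-5 + K + 1/(2*K)) (O(K) = (K*1)*(-5 + K + 1/(2*K)) = K*(-5 + K + 1/(2*K)))
(18*2**2)*O(Q) = (18*2**2)*(1/2 - 15*(-5 - 15)) = (18*4)*(1/2 - 15*(-20)) = 72*(1/2 + 300) = 72*(601/2) = 21636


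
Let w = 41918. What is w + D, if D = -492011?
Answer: -450093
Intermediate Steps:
w + D = 41918 - 492011 = -450093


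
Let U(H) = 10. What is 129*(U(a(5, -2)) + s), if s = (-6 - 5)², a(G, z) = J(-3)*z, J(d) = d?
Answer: 16899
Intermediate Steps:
a(G, z) = -3*z
s = 121 (s = (-11)² = 121)
129*(U(a(5, -2)) + s) = 129*(10 + 121) = 129*131 = 16899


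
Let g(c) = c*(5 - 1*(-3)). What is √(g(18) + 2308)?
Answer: 2*√613 ≈ 49.518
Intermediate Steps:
g(c) = 8*c (g(c) = c*(5 + 3) = c*8 = 8*c)
√(g(18) + 2308) = √(8*18 + 2308) = √(144 + 2308) = √2452 = 2*√613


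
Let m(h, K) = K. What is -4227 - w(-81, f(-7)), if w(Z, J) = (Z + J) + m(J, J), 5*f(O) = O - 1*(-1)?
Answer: -20718/5 ≈ -4143.6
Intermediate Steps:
f(O) = ⅕ + O/5 (f(O) = (O - 1*(-1))/5 = (O + 1)/5 = (1 + O)/5 = ⅕ + O/5)
w(Z, J) = Z + 2*J (w(Z, J) = (Z + J) + J = (J + Z) + J = Z + 2*J)
-4227 - w(-81, f(-7)) = -4227 - (-81 + 2*(⅕ + (⅕)*(-7))) = -4227 - (-81 + 2*(⅕ - 7/5)) = -4227 - (-81 + 2*(-6/5)) = -4227 - (-81 - 12/5) = -4227 - 1*(-417/5) = -4227 + 417/5 = -20718/5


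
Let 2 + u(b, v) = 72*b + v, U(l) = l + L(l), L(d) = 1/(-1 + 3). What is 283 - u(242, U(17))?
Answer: -34313/2 ≈ -17157.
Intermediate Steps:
L(d) = ½ (L(d) = 1/2 = ½)
U(l) = ½ + l (U(l) = l + ½ = ½ + l)
u(b, v) = -2 + v + 72*b (u(b, v) = -2 + (72*b + v) = -2 + (v + 72*b) = -2 + v + 72*b)
283 - u(242, U(17)) = 283 - (-2 + (½ + 17) + 72*242) = 283 - (-2 + 35/2 + 17424) = 283 - 1*34879/2 = 283 - 34879/2 = -34313/2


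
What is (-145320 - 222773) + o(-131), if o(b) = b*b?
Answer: -350932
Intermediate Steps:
o(b) = b²
(-145320 - 222773) + o(-131) = (-145320 - 222773) + (-131)² = -368093 + 17161 = -350932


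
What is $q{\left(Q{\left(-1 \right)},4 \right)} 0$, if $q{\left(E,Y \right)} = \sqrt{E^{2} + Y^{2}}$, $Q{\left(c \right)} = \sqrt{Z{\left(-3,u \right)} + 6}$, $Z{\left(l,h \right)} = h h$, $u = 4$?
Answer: $0$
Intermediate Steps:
$Z{\left(l,h \right)} = h^{2}$
$Q{\left(c \right)} = \sqrt{22}$ ($Q{\left(c \right)} = \sqrt{4^{2} + 6} = \sqrt{16 + 6} = \sqrt{22}$)
$q{\left(Q{\left(-1 \right)},4 \right)} 0 = \sqrt{\left(\sqrt{22}\right)^{2} + 4^{2}} \cdot 0 = \sqrt{22 + 16} \cdot 0 = \sqrt{38} \cdot 0 = 0$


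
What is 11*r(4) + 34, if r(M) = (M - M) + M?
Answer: 78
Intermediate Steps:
r(M) = M (r(M) = 0 + M = M)
11*r(4) + 34 = 11*4 + 34 = 44 + 34 = 78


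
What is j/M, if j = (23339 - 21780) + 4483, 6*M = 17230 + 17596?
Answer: 18126/17413 ≈ 1.0409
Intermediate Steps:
M = 17413/3 (M = (17230 + 17596)/6 = (⅙)*34826 = 17413/3 ≈ 5804.3)
j = 6042 (j = 1559 + 4483 = 6042)
j/M = 6042/(17413/3) = 6042*(3/17413) = 18126/17413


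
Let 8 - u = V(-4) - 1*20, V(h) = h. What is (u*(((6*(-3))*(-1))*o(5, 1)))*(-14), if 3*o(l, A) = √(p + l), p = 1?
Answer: -2688*√6 ≈ -6584.2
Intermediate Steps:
o(l, A) = √(1 + l)/3
u = 32 (u = 8 - (-4 - 1*20) = 8 - (-4 - 20) = 8 - 1*(-24) = 8 + 24 = 32)
(u*(((6*(-3))*(-1))*o(5, 1)))*(-14) = (32*(((6*(-3))*(-1))*(√(1 + 5)/3)))*(-14) = (32*((-18*(-1))*(√6/3)))*(-14) = (32*(18*(√6/3)))*(-14) = (32*(6*√6))*(-14) = (192*√6)*(-14) = -2688*√6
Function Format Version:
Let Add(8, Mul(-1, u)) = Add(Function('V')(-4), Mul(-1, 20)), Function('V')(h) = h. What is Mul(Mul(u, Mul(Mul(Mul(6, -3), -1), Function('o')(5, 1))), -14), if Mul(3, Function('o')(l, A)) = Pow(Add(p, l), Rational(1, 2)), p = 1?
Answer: Mul(-2688, Pow(6, Rational(1, 2))) ≈ -6584.2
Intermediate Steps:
Function('o')(l, A) = Mul(Rational(1, 3), Pow(Add(1, l), Rational(1, 2)))
u = 32 (u = Add(8, Mul(-1, Add(-4, Mul(-1, 20)))) = Add(8, Mul(-1, Add(-4, -20))) = Add(8, Mul(-1, -24)) = Add(8, 24) = 32)
Mul(Mul(u, Mul(Mul(Mul(6, -3), -1), Function('o')(5, 1))), -14) = Mul(Mul(32, Mul(Mul(Mul(6, -3), -1), Mul(Rational(1, 3), Pow(Add(1, 5), Rational(1, 2))))), -14) = Mul(Mul(32, Mul(Mul(-18, -1), Mul(Rational(1, 3), Pow(6, Rational(1, 2))))), -14) = Mul(Mul(32, Mul(18, Mul(Rational(1, 3), Pow(6, Rational(1, 2))))), -14) = Mul(Mul(32, Mul(6, Pow(6, Rational(1, 2)))), -14) = Mul(Mul(192, Pow(6, Rational(1, 2))), -14) = Mul(-2688, Pow(6, Rational(1, 2)))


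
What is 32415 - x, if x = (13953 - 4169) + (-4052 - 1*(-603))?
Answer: 26080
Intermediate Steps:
x = 6335 (x = 9784 + (-4052 + 603) = 9784 - 3449 = 6335)
32415 - x = 32415 - 1*6335 = 32415 - 6335 = 26080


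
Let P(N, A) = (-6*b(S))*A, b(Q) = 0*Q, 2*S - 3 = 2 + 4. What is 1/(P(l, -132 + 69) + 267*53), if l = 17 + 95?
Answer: 1/14151 ≈ 7.0666e-5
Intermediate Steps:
S = 9/2 (S = 3/2 + (2 + 4)/2 = 3/2 + (½)*6 = 3/2 + 3 = 9/2 ≈ 4.5000)
b(Q) = 0
l = 112
P(N, A) = 0 (P(N, A) = (-6*0)*A = 0*A = 0)
1/(P(l, -132 + 69) + 267*53) = 1/(0 + 267*53) = 1/(0 + 14151) = 1/14151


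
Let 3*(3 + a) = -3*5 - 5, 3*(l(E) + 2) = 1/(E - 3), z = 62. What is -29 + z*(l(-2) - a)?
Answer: 2211/5 ≈ 442.20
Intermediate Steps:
l(E) = -2 + 1/(3*(-3 + E)) (l(E) = -2 + 1/(3*(E - 3)) = -2 + 1/(3*(-3 + E)))
a = -29/3 (a = -3 + (-3*5 - 5)/3 = -3 + (-15 - 5)/3 = -3 + (⅓)*(-20) = -3 - 20/3 = -29/3 ≈ -9.6667)
-29 + z*(l(-2) - a) = -29 + 62*((19 - 6*(-2))/(3*(-3 - 2)) - 1*(-29/3)) = -29 + 62*((⅓)*(19 + 12)/(-5) + 29/3) = -29 + 62*((⅓)*(-⅕)*31 + 29/3) = -29 + 62*(-31/15 + 29/3) = -29 + 62*(38/5) = -29 + 2356/5 = 2211/5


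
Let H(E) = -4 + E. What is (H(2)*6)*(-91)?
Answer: 1092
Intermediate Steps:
(H(2)*6)*(-91) = ((-4 + 2)*6)*(-91) = -2*6*(-91) = -12*(-91) = 1092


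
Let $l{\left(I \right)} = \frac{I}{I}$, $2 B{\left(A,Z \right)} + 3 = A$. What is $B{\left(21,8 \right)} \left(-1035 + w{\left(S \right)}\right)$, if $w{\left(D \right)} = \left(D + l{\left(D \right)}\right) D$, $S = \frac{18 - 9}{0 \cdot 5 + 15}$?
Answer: $- \frac{232659}{25} \approx -9306.4$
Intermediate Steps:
$B{\left(A,Z \right)} = - \frac{3}{2} + \frac{A}{2}$
$l{\left(I \right)} = 1$
$S = \frac{3}{5}$ ($S = \frac{9}{0 + 15} = \frac{9}{15} = 9 \cdot \frac{1}{15} = \frac{3}{5} \approx 0.6$)
$w{\left(D \right)} = D \left(1 + D\right)$ ($w{\left(D \right)} = \left(D + 1\right) D = \left(1 + D\right) D = D \left(1 + D\right)$)
$B{\left(21,8 \right)} \left(-1035 + w{\left(S \right)}\right) = \left(- \frac{3}{2} + \frac{1}{2} \cdot 21\right) \left(-1035 + \frac{3 \left(1 + \frac{3}{5}\right)}{5}\right) = \left(- \frac{3}{2} + \frac{21}{2}\right) \left(-1035 + \frac{3}{5} \cdot \frac{8}{5}\right) = 9 \left(-1035 + \frac{24}{25}\right) = 9 \left(- \frac{25851}{25}\right) = - \frac{232659}{25}$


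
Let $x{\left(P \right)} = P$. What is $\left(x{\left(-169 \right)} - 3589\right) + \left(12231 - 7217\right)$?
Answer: $1256$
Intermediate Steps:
$\left(x{\left(-169 \right)} - 3589\right) + \left(12231 - 7217\right) = \left(-169 - 3589\right) + \left(12231 - 7217\right) = -3758 + 5014 = 1256$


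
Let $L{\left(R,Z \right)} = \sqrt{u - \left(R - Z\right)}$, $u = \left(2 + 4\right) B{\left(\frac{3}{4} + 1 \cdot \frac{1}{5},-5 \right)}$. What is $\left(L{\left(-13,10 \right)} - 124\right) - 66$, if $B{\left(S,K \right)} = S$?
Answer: $-190 + \frac{\sqrt{2870}}{10} \approx -184.64$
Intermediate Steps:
$u = \frac{57}{10}$ ($u = \left(2 + 4\right) \left(\frac{3}{4} + 1 \cdot \frac{1}{5}\right) = 6 \left(3 \cdot \frac{1}{4} + 1 \cdot \frac{1}{5}\right) = 6 \left(\frac{3}{4} + \frac{1}{5}\right) = 6 \cdot \frac{19}{20} = \frac{57}{10} \approx 5.7$)
$L{\left(R,Z \right)} = \sqrt{\frac{57}{10} + Z - R}$ ($L{\left(R,Z \right)} = \sqrt{\frac{57}{10} - \left(R - Z\right)} = \sqrt{\frac{57}{10} + Z - R}$)
$\left(L{\left(-13,10 \right)} - 124\right) - 66 = \left(\frac{\sqrt{570 - -1300 + 100 \cdot 10}}{10} - 124\right) - 66 = \left(\frac{\sqrt{570 + 1300 + 1000}}{10} - 124\right) - 66 = \left(\frac{\sqrt{2870}}{10} - 124\right) - 66 = \left(-124 + \frac{\sqrt{2870}}{10}\right) - 66 = -190 + \frac{\sqrt{2870}}{10}$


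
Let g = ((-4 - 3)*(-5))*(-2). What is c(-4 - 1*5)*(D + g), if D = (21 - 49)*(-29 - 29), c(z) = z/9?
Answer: -1554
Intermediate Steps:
c(z) = z/9 (c(z) = z*(⅑) = z/9)
D = 1624 (D = -28*(-58) = 1624)
g = -70 (g = -7*(-5)*(-2) = 35*(-2) = -70)
c(-4 - 1*5)*(D + g) = ((-4 - 1*5)/9)*(1624 - 70) = ((-4 - 5)/9)*1554 = ((⅑)*(-9))*1554 = -1*1554 = -1554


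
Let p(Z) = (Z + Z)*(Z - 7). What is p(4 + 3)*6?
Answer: 0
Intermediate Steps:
p(Z) = 2*Z*(-7 + Z) (p(Z) = (2*Z)*(-7 + Z) = 2*Z*(-7 + Z))
p(4 + 3)*6 = (2*(4 + 3)*(-7 + (4 + 3)))*6 = (2*7*(-7 + 7))*6 = (2*7*0)*6 = 0*6 = 0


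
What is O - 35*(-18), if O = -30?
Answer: 600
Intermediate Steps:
O - 35*(-18) = -30 - 35*(-18) = -30 + 630 = 600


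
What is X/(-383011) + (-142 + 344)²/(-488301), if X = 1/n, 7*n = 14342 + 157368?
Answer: -34851289326511/417064979113530 ≈ -0.083563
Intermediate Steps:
n = 24530 (n = (14342 + 157368)/7 = (⅐)*171710 = 24530)
X = 1/24530 ≈ 4.0766e-5
X/(-383011) + (-142 + 344)²/(-488301) = (1/24530)/(-383011) + (-142 + 344)²/(-488301) = (1/24530)*(-1/383011) + 202²*(-1/488301) = -1/9395259830 + 40804*(-1/488301) = -1/9395259830 - 40804/488301 = -34851289326511/417064979113530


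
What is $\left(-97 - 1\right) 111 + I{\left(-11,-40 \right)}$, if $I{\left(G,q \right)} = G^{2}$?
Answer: $-10757$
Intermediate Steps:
$\left(-97 - 1\right) 111 + I{\left(-11,-40 \right)} = \left(-97 - 1\right) 111 + \left(-11\right)^{2} = \left(-98\right) 111 + 121 = -10878 + 121 = -10757$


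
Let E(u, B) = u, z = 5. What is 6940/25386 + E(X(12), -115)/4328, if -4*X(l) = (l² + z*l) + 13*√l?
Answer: 14370817/54935304 - 13*√3/8656 ≈ 0.25899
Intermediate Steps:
X(l) = -13*√l/4 - 5*l/4 - l²/4 (X(l) = -((l² + 5*l) + 13*√l)/4 = -(l² + 5*l + 13*√l)/4 = -13*√l/4 - 5*l/4 - l²/4)
6940/25386 + E(X(12), -115)/4328 = 6940/25386 + (-13*√3/2 - 5/4*12 - ¼*12²)/4328 = 6940*(1/25386) + (-13*√3/2 - 15 - ¼*144)*(1/4328) = 3470/12693 + (-13*√3/2 - 15 - 36)*(1/4328) = 3470/12693 + (-51 - 13*√3/2)*(1/4328) = 3470/12693 + (-51/4328 - 13*√3/8656) = 14370817/54935304 - 13*√3/8656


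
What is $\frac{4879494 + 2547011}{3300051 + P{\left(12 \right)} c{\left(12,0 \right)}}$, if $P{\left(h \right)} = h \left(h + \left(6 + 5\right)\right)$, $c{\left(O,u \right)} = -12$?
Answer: $\frac{7426505}{3296739} \approx 2.2527$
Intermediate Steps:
$P{\left(h \right)} = h \left(11 + h\right)$ ($P{\left(h \right)} = h \left(h + 11\right) = h \left(11 + h\right)$)
$\frac{4879494 + 2547011}{3300051 + P{\left(12 \right)} c{\left(12,0 \right)}} = \frac{4879494 + 2547011}{3300051 + 12 \left(11 + 12\right) \left(-12\right)} = \frac{7426505}{3300051 + 12 \cdot 23 \left(-12\right)} = \frac{7426505}{3300051 + 276 \left(-12\right)} = \frac{7426505}{3300051 - 3312} = \frac{7426505}{3296739}$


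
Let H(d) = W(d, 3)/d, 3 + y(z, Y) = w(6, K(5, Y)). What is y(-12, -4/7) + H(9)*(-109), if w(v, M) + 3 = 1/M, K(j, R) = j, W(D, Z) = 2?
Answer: -1351/45 ≈ -30.022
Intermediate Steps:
w(v, M) = -3 + 1/M
y(z, Y) = -29/5 (y(z, Y) = -3 + (-3 + 1/5) = -3 + (-3 + ⅕) = -3 - 14/5 = -29/5)
H(d) = 2/d
y(-12, -4/7) + H(9)*(-109) = -29/5 + (2/9)*(-109) = -29/5 - 218/9 = -1351/45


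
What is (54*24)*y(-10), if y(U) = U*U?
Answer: 129600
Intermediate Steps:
y(U) = U²
(54*24)*y(-10) = (54*24)*(-10)² = 1296*100 = 129600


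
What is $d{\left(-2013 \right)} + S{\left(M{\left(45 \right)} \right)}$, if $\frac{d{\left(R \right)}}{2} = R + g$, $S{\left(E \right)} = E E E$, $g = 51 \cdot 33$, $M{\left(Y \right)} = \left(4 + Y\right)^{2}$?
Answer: $13841286541$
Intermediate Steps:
$g = 1683$
$S{\left(E \right)} = E^{3}$ ($S{\left(E \right)} = E^{2} E = E^{3}$)
$d{\left(R \right)} = 3366 + 2 R$ ($d{\left(R \right)} = 2 \left(R + 1683\right) = 2 \left(1683 + R\right) = 3366 + 2 R$)
$d{\left(-2013 \right)} + S{\left(M{\left(45 \right)} \right)} = \left(3366 + 2 \left(-2013\right)\right) + \left(\left(4 + 45\right)^{2}\right)^{3} = \left(3366 - 4026\right) + \left(49^{2}\right)^{3} = -660 + 2401^{3} = -660 + 13841287201 = 13841286541$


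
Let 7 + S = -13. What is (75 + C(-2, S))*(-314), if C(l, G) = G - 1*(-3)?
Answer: -18212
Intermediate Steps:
S = -20 (S = -7 - 13 = -20)
C(l, G) = 3 + G (C(l, G) = G + 3 = 3 + G)
(75 + C(-2, S))*(-314) = (75 + (3 - 20))*(-314) = (75 - 17)*(-314) = 58*(-314) = -18212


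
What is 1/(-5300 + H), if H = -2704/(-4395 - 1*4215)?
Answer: -4305/22815148 ≈ -0.00018869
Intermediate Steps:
H = 1352/4305 (H = -2704/(-4395 - 4215) = -2704/(-8610) = -2704*(-1/8610) = 1352/4305 ≈ 0.31405)
1/(-5300 + H) = 1/(-5300 + 1352/4305) = 1/(-22815148/4305) = -4305/22815148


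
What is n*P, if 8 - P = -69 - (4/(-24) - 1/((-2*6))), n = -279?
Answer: -85839/4 ≈ -21460.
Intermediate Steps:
P = 923/12 (P = 8 - (-69 - (4/(-24) - 1/((-2*6)))) = 8 - (-69 - (4*(-1/24) - 1/(-12))) = 8 - (-69 - (-⅙ - 1*(-1/12))) = 8 - (-69 - (-⅙ + 1/12)) = 8 - (-69 - 1*(-1/12)) = 8 - (-69 + 1/12) = 8 - 1*(-827/12) = 8 + 827/12 = 923/12 ≈ 76.917)
n*P = -279*923/12 = -85839/4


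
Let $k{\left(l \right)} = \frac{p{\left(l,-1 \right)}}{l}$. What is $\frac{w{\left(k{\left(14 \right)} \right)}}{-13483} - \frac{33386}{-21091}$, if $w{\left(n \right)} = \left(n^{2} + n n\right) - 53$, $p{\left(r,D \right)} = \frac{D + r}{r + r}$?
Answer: $\frac{4953043091539}{3121244604128} \approx 1.5869$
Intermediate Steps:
$p{\left(r,D \right)} = \frac{D + r}{2 r}$
$k{\left(l \right)} = \frac{-1 + l}{2 l^{2}}$ ($k{\left(l \right)} = \frac{\frac{1}{2} \frac{1}{l} \left(-1 + l\right)}{l} = \frac{-1 + l}{2 l^{2}}$)
$w{\left(n \right)} = -53 + 2 n^{2}$ ($w{\left(n \right)} = \left(n^{2} + n^{2}\right) - 53 = 2 n^{2} - 53 = -53 + 2 n^{2}$)
$\frac{w{\left(k{\left(14 \right)} \right)}}{-13483} - \frac{33386}{-21091} = \frac{-53 + 2 \left(\frac{-1 + 14}{2 \cdot 196}\right)^{2}}{-13483} - \frac{33386}{-21091} = \left(-53 + 2 \left(\frac{1}{2} \cdot \frac{1}{196} \cdot 13\right)^{2}\right) \left(- \frac{1}{13483}\right) - - \frac{33386}{21091} = \left(-53 + 2 \left(\frac{13}{392}\right)^{2}\right) \left(- \frac{1}{13483}\right) + \frac{33386}{21091} = \left(-53 + 2 \cdot \frac{169}{153664}\right) \left(- \frac{1}{13483}\right) + \frac{33386}{21091} = \left(-53 + \frac{169}{76832}\right) \left(- \frac{1}{13483}\right) + \frac{33386}{21091} = \left(- \frac{4071927}{76832}\right) \left(- \frac{1}{13483}\right) + \frac{33386}{21091} = \frac{4071927}{1035925856} + \frac{33386}{21091} = \frac{4953043091539}{3121244604128}$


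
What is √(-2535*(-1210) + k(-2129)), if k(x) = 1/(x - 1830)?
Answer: √48076665411391/3959 ≈ 1751.4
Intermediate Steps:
k(x) = 1/(-1830 + x)
√(-2535*(-1210) + k(-2129)) = √(-2535*(-1210) + 1/(-1830 - 2129)) = √(3067350 + 1/(-3959)) = √(3067350 - 1/3959) = √(12143638649/3959) = √48076665411391/3959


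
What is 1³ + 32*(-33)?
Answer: -1055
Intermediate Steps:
1³ + 32*(-33) = 1 - 1056 = -1055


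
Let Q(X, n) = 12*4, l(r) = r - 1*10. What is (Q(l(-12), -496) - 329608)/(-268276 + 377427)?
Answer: -47080/15593 ≈ -3.0193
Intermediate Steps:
l(r) = -10 + r (l(r) = r - 10 = -10 + r)
Q(X, n) = 48
(Q(l(-12), -496) - 329608)/(-268276 + 377427) = (48 - 329608)/(-268276 + 377427) = -329560/109151 = -329560*1/109151 = -47080/15593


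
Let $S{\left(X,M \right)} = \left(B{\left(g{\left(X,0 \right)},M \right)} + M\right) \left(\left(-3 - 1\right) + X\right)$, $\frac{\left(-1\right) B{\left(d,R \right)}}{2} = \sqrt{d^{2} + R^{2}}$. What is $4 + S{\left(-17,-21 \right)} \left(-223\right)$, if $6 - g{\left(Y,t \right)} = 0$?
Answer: $-98339 - 28098 \sqrt{53} \approx -3.029 \cdot 10^{5}$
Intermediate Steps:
$g{\left(Y,t \right)} = 6$ ($g{\left(Y,t \right)} = 6 - 0 = 6 + 0 = 6$)
$B{\left(d,R \right)} = - 2 \sqrt{R^{2} + d^{2}}$ ($B{\left(d,R \right)} = - 2 \sqrt{d^{2} + R^{2}} = - 2 \sqrt{R^{2} + d^{2}}$)
$S{\left(X,M \right)} = \left(-4 + X\right) \left(M - 2 \sqrt{36 + M^{2}}\right)$ ($S{\left(X,M \right)} = \left(- 2 \sqrt{M^{2} + 6^{2}} + M\right) \left(\left(-3 - 1\right) + X\right) = \left(- 2 \sqrt{M^{2} + 36} + M\right) \left(-4 + X\right) = \left(- 2 \sqrt{36 + M^{2}} + M\right) \left(-4 + X\right) = \left(M - 2 \sqrt{36 + M^{2}}\right) \left(-4 + X\right) = \left(-4 + X\right) \left(M - 2 \sqrt{36 + M^{2}}\right)$)
$4 + S{\left(-17,-21 \right)} \left(-223\right) = 4 + \left(\left(-4\right) \left(-21\right) + 8 \sqrt{36 + \left(-21\right)^{2}} - -357 - - 34 \sqrt{36 + \left(-21\right)^{2}}\right) \left(-223\right) = 4 + \left(84 + 8 \sqrt{36 + 441} + 357 - - 34 \sqrt{36 + 441}\right) \left(-223\right) = 4 + \left(84 + 8 \sqrt{477} + 357 - - 34 \sqrt{477}\right) \left(-223\right) = 4 + \left(84 + 8 \cdot 3 \sqrt{53} + 357 - - 34 \cdot 3 \sqrt{53}\right) \left(-223\right) = 4 + \left(84 + 24 \sqrt{53} + 357 + 102 \sqrt{53}\right) \left(-223\right) = 4 + \left(441 + 126 \sqrt{53}\right) \left(-223\right) = 4 - \left(98343 + 28098 \sqrt{53}\right) = -98339 - 28098 \sqrt{53}$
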